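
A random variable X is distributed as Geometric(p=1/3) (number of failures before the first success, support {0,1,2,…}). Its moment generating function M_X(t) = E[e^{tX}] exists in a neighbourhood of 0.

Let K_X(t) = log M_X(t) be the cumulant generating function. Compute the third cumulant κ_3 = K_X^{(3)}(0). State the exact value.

M_X(t) = 1/(3*(1 - 2*e^(t)/3))
K_X(t) = log M_X(t) = -log(1 - 2*e^(t)/3) - log(3)
K′(t) = -2*e^(t)/(2*e^(t) - 3)
K′′(t) = 6*e^(t)/(4*e^(2*t) - 12*e^(t) + 9)
K′′′(t) = (-12*e^(2*t) - 18*e^(t))/(8*e^(3*t) - 36*e^(2*t) + 54*e^(t) - 27)

κ_3 = K′′′(0) = 30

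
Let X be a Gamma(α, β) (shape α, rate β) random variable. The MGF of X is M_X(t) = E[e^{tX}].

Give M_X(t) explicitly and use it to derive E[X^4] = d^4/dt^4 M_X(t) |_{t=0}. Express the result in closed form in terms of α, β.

M_X(t) = (β/(β - t))^α
dM/dt = -α*β^α*(1/(β - t))^α/(-β + t)
d^2M/dt^2 = (α^2*β^α*(1/(β - t))^α + α*β^α*(1/(β - t))^α)/(β^2 - 2*β*t + t^2)
d^3M/dt^3 = (-α^3*β^α*(1/(β - t))^α - 3*α^2*β^α*(1/(β - t))^α - 2*α*β^α*(1/(β - t))^α)/(-β^3 + 3*β^2*t - 3*β*t^2 + t^3)
d^4M/dt^4 = (α^4*β^α*(1/(β - t))^α + 6*α^3*β^α*(1/(β - t))^α + 11*α^2*β^α*(1/(β - t))^α + 6*α*β^α*(1/(β - t))^α)/(β^4 - 4*β^3*t + 6*β^2*t^2 - 4*β*t^3 + t^4)

E[X^4] = d^4M/dt^4 |_{t=0} = α*(α^3 + 6*α^2 + 11*α + 6)/β^4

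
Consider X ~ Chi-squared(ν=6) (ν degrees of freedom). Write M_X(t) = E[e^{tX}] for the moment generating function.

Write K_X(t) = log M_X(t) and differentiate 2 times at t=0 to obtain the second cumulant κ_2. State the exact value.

κ_2 = D^2[K](0) = 12

M_X(t) = (1 - 2*t)^(-3)
K_X(t) = log M_X(t) = -3*log(1 - 2*t)
D^2[K](t) = 12/(4*t^2 - 4*t + 1)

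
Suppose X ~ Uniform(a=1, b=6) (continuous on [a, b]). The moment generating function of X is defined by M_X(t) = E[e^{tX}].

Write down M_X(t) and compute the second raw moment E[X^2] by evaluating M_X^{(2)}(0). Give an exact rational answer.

E[X^2] = M′′(0) = 43/3

M_X(t) = (e^(6*t) - e^(t))/(5*t)
M′(t) = (6*t*e^(6*t) - t*e^(t) - e^(6*t) + e^(t))/(5*t^2)
M′′(t) = (36*t^2*e^(6*t) - t^2*e^(t) - 12*t*e^(6*t) + 2*t*e^(t) + 2*e^(6*t) - 2*e^(t))/(5*t^3)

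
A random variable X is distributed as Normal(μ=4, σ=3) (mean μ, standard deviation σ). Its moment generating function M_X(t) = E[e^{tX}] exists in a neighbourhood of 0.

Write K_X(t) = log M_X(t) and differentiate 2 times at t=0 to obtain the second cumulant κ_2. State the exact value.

M_X(t) = e^(9*t^2/2 + 4*t)
K_X(t) = log M_X(t) = 9*t^2/2 + 4*t
K^(2)(t) = 9

κ_2 = K^(2)(0) = 9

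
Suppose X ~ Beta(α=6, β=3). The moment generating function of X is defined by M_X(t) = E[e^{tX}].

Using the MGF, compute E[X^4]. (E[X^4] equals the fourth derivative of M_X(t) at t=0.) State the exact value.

E[X^4] = M^(4)(0) = 14/55

M_X(t) = ₁F₁(6; 9; t)
M^(4)(t) = 14*₁F₁(10; 13; t)/55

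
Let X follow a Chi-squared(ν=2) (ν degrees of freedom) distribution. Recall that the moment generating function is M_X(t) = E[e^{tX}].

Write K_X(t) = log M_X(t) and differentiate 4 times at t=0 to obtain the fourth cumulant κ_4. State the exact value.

κ_4 = D^4[K](0) = 96

M_X(t) = 1/(1 - 2*t)
K_X(t) = log M_X(t) = -log(1 - 2*t)
D^4[K](t) = 96/(16*t^4 - 32*t^3 + 24*t^2 - 8*t + 1)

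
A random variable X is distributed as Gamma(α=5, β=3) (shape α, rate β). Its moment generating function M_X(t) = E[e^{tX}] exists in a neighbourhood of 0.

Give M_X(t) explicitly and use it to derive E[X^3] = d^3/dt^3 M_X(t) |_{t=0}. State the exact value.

M_X(t) = 243/(3 - t)^5
D^3[M](t) = 51030/(t^8 - 24*t^7 + 252*t^6 - 1512*t^5 + 5670*t^4 - 13608*t^3 + 20412*t^2 - 17496*t + 6561)

E[X^3] = D^3[M](0) = 70/9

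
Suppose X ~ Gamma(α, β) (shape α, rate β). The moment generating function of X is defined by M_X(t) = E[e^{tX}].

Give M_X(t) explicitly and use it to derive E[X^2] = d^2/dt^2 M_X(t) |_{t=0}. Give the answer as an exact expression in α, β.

M_X(t) = (β/(β - t))^α
M^(2)(t) = (α^2*β^α*(1/(β - t))^α + α*β^α*(1/(β - t))^α)/(β^2 - 2*β*t + t^2)

E[X^2] = M^(2)(0) = α*(α + 1)/β^2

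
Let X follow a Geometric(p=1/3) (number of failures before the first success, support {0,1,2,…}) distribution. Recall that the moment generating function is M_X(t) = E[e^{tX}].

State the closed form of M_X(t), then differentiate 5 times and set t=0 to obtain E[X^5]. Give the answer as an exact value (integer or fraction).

E[X^5] = d^5M/dt^5 |_{t=0} = 9002

M_X(t) = 1/(3*(1 - 2*e^(t)/3))
dM/dt = 2*e^(t)/(4*e^(2*t) - 12*e^(t) + 9)
d^2M/dt^2 = (-4*e^(2*t) - 6*e^(t))/(8*e^(3*t) - 36*e^(2*t) + 54*e^(t) - 27)
d^3M/dt^3 = (8*e^(3*t) + 48*e^(2*t) + 18*e^(t))/(16*e^(4*t) - 96*e^(3*t) + 216*e^(2*t) - 216*e^(t) + 81)
d^4M/dt^4 = (-16*e^(4*t) - 264*e^(3*t) - 396*e^(2*t) - 54*e^(t))/(32*e^(5*t) - 240*e^(4*t) + 720*e^(3*t) - 1080*e^(2*t) + 810*e^(t) - 243)
d^5M/dt^5 = (32*e^(5*t) + 1248*e^(4*t) + 4752*e^(3*t) + 2808*e^(2*t) + 162*e^(t))/(64*e^(6*t) - 576*e^(5*t) + 2160*e^(4*t) - 4320*e^(3*t) + 4860*e^(2*t) - 2916*e^(t) + 729)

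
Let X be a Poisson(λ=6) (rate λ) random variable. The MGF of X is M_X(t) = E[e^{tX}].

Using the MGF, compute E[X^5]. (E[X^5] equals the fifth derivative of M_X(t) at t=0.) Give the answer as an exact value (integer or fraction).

M_X(t) = e^(6*e^(t) - 6)
dM/dt = 6*e^(-6)*e^(t)*e^(6*e^(t))
d^2M/dt^2 = (36*e^(2*t)*e^(6*e^(t)) + 6*e^(t)*e^(6*e^(t)))*e^(-6)
d^3M/dt^3 = (216*e^(3*t)*e^(6*e^(t)) + 108*e^(2*t)*e^(6*e^(t)) + 6*e^(t)*e^(6*e^(t)))*e^(-6)
d^4M/dt^4 = (1296*e^(4*t)*e^(6*e^(t)) + 1296*e^(3*t)*e^(6*e^(t)) + 252*e^(2*t)*e^(6*e^(t)) + 6*e^(t)*e^(6*e^(t)))*e^(-6)
d^5M/dt^5 = (7776*e^(5*t)*e^(6*e^(t)) + 12960*e^(4*t)*e^(6*e^(t)) + 5400*e^(3*t)*e^(6*e^(t)) + 540*e^(2*t)*e^(6*e^(t)) + 6*e^(t)*e^(6*e^(t)))*e^(-6)

E[X^5] = d^5M/dt^5 |_{t=0} = 26682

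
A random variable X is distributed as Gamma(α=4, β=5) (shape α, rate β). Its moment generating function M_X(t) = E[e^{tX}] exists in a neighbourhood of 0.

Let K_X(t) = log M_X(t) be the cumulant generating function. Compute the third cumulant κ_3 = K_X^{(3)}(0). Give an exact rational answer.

κ_3 = D^3[K](0) = 8/125

M_X(t) = 625/(5 - t)^4
K_X(t) = log M_X(t) = -4*log(5 - t) + 4*log(5)
D^3[K](t) = -8/(t^3 - 15*t^2 + 75*t - 125)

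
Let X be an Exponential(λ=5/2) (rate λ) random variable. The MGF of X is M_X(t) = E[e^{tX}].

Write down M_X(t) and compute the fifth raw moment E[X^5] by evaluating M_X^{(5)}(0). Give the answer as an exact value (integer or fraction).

M_X(t) = 5/(2*(5/2 - t))
D^5[M](t) = 19200/(64*t^6 - 960*t^5 + 6000*t^4 - 20000*t^3 + 37500*t^2 - 37500*t + 15625)

E[X^5] = D^5[M](0) = 768/625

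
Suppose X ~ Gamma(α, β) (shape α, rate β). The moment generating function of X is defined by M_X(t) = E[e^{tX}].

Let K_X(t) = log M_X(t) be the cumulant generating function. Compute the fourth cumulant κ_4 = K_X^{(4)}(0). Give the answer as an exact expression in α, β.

M_X(t) = (β/(β - t))^α
K_X(t) = log M_X(t) = α*(log(β) - log(β - t))
D^4[K](t) = 6*α/(β^4 - 4*β^3*t + 6*β^2*t^2 - 4*β*t^3 + t^4)

κ_4 = D^4[K](0) = 6*α/β^4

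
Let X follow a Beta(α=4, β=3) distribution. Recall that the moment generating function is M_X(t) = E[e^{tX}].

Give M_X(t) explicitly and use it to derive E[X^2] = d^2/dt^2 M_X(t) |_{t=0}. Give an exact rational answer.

E[X^2] = D^2[M](0) = 5/14

M_X(t) = ₁F₁(4; 7; t)
D^2[M](t) = 5*₁F₁(6; 9; t)/14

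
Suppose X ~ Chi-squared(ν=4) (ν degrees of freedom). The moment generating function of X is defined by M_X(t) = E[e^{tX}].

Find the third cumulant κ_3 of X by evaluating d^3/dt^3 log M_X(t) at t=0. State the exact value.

κ_3 = K^(3)(0) = 32

M_X(t) = (1 - 2*t)^(-2)
K_X(t) = log M_X(t) = -2*log(1 - 2*t)
K^(3)(t) = -32/(8*t^3 - 12*t^2 + 6*t - 1)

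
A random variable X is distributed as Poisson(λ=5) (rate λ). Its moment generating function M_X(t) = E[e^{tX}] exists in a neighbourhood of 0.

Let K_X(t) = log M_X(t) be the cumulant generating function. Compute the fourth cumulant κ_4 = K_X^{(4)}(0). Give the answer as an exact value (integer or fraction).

M_X(t) = e^(5*e^(t) - 5)
K_X(t) = log M_X(t) = 5*e^(t) - 5
dK/dt = 5*e^(t)
d^2K/dt^2 = 5*e^(t)
d^3K/dt^3 = 5*e^(t)
d^4K/dt^4 = 5*e^(t)

κ_4 = d^4K/dt^4 |_{t=0} = 5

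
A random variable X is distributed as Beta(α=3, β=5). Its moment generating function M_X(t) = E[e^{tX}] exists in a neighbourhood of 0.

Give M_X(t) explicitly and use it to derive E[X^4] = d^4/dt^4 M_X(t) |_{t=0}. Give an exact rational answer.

E[X^4] = M^(4)(0) = 1/22

M_X(t) = ₁F₁(3; 8; t)
M^(4)(t) = ₁F₁(7; 12; t)/22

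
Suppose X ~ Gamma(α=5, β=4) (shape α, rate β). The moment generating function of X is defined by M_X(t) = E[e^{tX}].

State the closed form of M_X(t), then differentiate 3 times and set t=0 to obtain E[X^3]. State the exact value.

E[X^3] = D^3[M](0) = 105/32

M_X(t) = 1024/(4 - t)^5
D^3[M](t) = 215040/(t^8 - 32*t^7 + 448*t^6 - 3584*t^5 + 17920*t^4 - 57344*t^3 + 114688*t^2 - 131072*t + 65536)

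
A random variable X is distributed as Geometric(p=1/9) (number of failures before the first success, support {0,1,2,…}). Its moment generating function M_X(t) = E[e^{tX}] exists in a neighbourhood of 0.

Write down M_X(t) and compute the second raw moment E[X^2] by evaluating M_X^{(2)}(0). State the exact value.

E[X^2] = d^2M/dt^2 |_{t=0} = 136

M_X(t) = 1/(9*(1 - 8*e^(t)/9))
dM/dt = 8*e^(t)/(64*e^(2*t) - 144*e^(t) + 81)
d^2M/dt^2 = (-64*e^(2*t) - 72*e^(t))/(512*e^(3*t) - 1728*e^(2*t) + 1944*e^(t) - 729)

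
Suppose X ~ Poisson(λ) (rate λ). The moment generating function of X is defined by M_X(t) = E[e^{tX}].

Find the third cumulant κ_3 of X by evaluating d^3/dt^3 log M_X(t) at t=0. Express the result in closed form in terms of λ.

M_X(t) = e^(λ*(e^(t) - 1))
K_X(t) = log M_X(t) = λ*(e^(t) - 1)
K′(t) = λ*e^(t)
K′′(t) = λ*e^(t)
K′′′(t) = λ*e^(t)

κ_3 = K′′′(0) = λ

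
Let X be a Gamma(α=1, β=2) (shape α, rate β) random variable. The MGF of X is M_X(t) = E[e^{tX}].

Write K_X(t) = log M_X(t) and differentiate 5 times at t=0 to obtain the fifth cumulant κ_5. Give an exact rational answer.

M_X(t) = 2/(2 - t)
K_X(t) = log M_X(t) = -log(2 - t) + log(2)
K^(5)(t) = -24/(t^5 - 10*t^4 + 40*t^3 - 80*t^2 + 80*t - 32)

κ_5 = K^(5)(0) = 3/4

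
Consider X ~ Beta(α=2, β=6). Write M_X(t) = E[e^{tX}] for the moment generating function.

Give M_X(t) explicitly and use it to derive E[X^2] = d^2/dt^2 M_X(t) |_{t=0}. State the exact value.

E[X^2] = d^2M/dt^2 |_{t=0} = 1/12

M_X(t) = ₁F₁(2; 8; t)
dM/dt = ₁F₁(3; 9; t)/4
d^2M/dt^2 = ₁F₁(4; 10; t)/12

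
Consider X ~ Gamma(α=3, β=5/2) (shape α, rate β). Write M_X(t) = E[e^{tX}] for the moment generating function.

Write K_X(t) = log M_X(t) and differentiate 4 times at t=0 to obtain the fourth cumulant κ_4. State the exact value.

κ_4 = d^4K/dt^4 |_{t=0} = 288/625

M_X(t) = 125/(8*(5/2 - t)^3)
K_X(t) = log M_X(t) = -3*log(5/2 - t) - 3*log(2) + 3*log(5)
dK/dt = -6/(2*t - 5)
d^2K/dt^2 = 12/(4*t^2 - 20*t + 25)
d^3K/dt^3 = -48/(8*t^3 - 60*t^2 + 150*t - 125)
d^4K/dt^4 = 288/(16*t^4 - 160*t^3 + 600*t^2 - 1000*t + 625)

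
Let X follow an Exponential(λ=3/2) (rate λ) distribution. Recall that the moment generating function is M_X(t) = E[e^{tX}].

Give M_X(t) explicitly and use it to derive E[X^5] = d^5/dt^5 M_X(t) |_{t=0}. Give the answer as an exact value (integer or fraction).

E[X^5] = M^(5)(0) = 1280/81

M_X(t) = 3/(2*(3/2 - t))
M^(5)(t) = 11520/(64*t^6 - 576*t^5 + 2160*t^4 - 4320*t^3 + 4860*t^2 - 2916*t + 729)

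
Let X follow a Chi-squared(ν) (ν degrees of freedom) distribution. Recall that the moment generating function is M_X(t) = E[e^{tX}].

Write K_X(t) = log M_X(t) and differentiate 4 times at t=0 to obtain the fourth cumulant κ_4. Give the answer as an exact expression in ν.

M_X(t) = (1 - 2*t)^(-ν/2)
K_X(t) = log M_X(t) = -ν*log(1 - 2*t)/2
D^4[K](t) = 48*ν/(16*t^4 - 32*t^3 + 24*t^2 - 8*t + 1)

κ_4 = D^4[K](0) = 48*ν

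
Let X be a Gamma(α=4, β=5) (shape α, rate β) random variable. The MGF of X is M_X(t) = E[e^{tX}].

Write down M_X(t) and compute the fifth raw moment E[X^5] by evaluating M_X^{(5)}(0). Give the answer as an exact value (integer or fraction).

E[X^5] = M′′′′′(0) = 1344/625

M_X(t) = 625/(5 - t)^4
M′(t) = -2500/(t^5 - 25*t^4 + 250*t^3 - 1250*t^2 + 3125*t - 3125)
M′′(t) = 12500/(t^6 - 30*t^5 + 375*t^4 - 2500*t^3 + 9375*t^2 - 18750*t + 15625)
M′′′(t) = -75000/(t^7 - 35*t^6 + 525*t^5 - 4375*t^4 + 21875*t^3 - 65625*t^2 + 109375*t - 78125)
M′′′′(t) = 525000/(t^8 - 40*t^7 + 700*t^6 - 7000*t^5 + 43750*t^4 - 175000*t^3 + 437500*t^2 - 625000*t + 390625)
M′′′′′(t) = -4200000/(t^9 - 45*t^8 + 900*t^7 - 10500*t^6 + 78750*t^5 - 393750*t^4 + 1312500*t^3 - 2812500*t^2 + 3515625*t - 1953125)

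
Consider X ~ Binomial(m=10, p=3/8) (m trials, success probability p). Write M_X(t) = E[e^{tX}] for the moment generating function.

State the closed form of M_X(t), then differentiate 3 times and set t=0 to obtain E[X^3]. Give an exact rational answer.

M_X(t) = (3*e^(t)/8 + 5/8)^10

E[X^3] = M′′′(0) = 1275/16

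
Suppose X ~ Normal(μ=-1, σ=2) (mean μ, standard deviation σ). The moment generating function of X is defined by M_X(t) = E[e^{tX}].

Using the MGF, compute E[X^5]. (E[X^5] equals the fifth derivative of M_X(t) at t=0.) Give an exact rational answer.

M_X(t) = e^(2*t^2 - t)
D^5[M](t) = (1024*t^5*e^(2*t^2) - 1280*t^4*e^(2*t^2) + 3200*t^3*e^(2*t^2) - 2080*t^2*e^(2*t^2) + 1460*t*e^(2*t^2) - 281*e^(2*t^2))*e^(-t)

E[X^5] = D^5[M](0) = -281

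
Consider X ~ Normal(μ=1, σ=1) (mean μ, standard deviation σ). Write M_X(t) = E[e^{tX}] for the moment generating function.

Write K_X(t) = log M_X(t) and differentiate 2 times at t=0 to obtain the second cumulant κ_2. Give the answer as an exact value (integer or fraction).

M_X(t) = e^(t^2/2 + t)
K_X(t) = log M_X(t) = t^2/2 + t
K^(2)(t) = 1

κ_2 = K^(2)(0) = 1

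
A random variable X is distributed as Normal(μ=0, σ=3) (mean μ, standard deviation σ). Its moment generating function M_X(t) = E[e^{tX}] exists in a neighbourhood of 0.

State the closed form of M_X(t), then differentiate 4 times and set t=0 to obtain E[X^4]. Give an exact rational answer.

M_X(t) = e^(9*t^2/2)
dM/dt = 9*t*e^(9*t^2/2)
d^2M/dt^2 = 81*t^2*e^(9*t^2/2) + 9*e^(9*t^2/2)
d^3M/dt^3 = 729*t^3*e^(9*t^2/2) + 243*t*e^(9*t^2/2)
d^4M/dt^4 = 6561*t^4*e^(9*t^2/2) + 4374*t^2*e^(9*t^2/2) + 243*e^(9*t^2/2)

E[X^4] = d^4M/dt^4 |_{t=0} = 243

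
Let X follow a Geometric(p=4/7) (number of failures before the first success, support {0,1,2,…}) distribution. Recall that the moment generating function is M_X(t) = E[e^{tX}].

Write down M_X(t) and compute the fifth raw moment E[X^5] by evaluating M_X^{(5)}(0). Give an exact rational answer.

M_X(t) = 4/(7*(1 - 3*e^(t)/7))
M′(t) = 12*e^(t)/(9*e^(2*t) - 42*e^(t) + 49)
M′′(t) = (-36*e^(2*t) - 84*e^(t))/(27*e^(3*t) - 189*e^(2*t) + 441*e^(t) - 343)
M′′′(t) = (108*e^(3*t) + 1008*e^(2*t) + 588*e^(t))/(81*e^(4*t) - 756*e^(3*t) + 2646*e^(2*t) - 4116*e^(t) + 2401)
M′′′′(t) = (-324*e^(4*t) - 8316*e^(3*t) - 19404*e^(2*t) - 4116*e^(t))/(243*e^(5*t) - 2835*e^(4*t) + 13230*e^(3*t) - 30870*e^(2*t) + 36015*e^(t) - 16807)

E[X^5] = M′′′′′(0) = 23721/128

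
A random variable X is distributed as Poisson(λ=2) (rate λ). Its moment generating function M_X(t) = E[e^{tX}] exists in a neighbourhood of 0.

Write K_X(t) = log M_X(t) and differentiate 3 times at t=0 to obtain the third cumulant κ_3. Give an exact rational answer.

M_X(t) = e^(2*e^(t) - 2)
K_X(t) = log M_X(t) = 2*e^(t) - 2
dK/dt = 2*e^(t)
d^2K/dt^2 = 2*e^(t)
d^3K/dt^3 = 2*e^(t)

κ_3 = d^3K/dt^3 |_{t=0} = 2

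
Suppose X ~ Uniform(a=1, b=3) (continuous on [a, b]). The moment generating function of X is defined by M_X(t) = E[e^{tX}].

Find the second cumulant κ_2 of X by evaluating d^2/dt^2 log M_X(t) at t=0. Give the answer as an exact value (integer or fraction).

κ_2 = K′′(0) = 1/3

M_X(t) = (e^(3*t) - e^(t))/(2*t)
K_X(t) = log M_X(t) = -log(t) + log(e^(3*t) - e^(t)) - log(2)
K′(t) = (3*t*e^(2*t) - t - e^(2*t) + 1)/(t*e^(2*t) - t)
K′′(t) = (-4*t^2*e^(2*t) + e^(4*t) - 2*e^(2*t) + 1)/(t^2*e^(4*t) - 2*t^2*e^(2*t) + t^2)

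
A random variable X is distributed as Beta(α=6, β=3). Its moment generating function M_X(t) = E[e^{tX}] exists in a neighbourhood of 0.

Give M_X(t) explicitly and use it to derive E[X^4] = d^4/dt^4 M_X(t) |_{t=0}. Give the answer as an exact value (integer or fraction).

E[X^4] = D^4[M](0) = 14/55

M_X(t) = ₁F₁(6; 9; t)
D^4[M](t) = 14*₁F₁(10; 13; t)/55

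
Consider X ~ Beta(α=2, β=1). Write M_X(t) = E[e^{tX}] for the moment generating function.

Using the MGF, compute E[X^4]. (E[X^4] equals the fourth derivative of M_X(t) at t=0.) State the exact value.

E[X^4] = M^(4)(0) = 1/3

M_X(t) = ₁F₁(2; 3; t)
M^(4)(t) = ₁F₁(6; 7; t)/3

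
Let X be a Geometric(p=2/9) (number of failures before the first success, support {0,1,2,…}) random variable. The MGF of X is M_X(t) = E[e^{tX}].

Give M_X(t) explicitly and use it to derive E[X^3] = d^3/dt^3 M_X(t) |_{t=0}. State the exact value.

E[X^3] = d^3M/dt^3 |_{t=0} = 1337/4

M_X(t) = 2/(9*(1 - 7*e^(t)/9))
dM/dt = 14*e^(t)/(49*e^(2*t) - 126*e^(t) + 81)
d^2M/dt^2 = (-98*e^(2*t) - 126*e^(t))/(343*e^(3*t) - 1323*e^(2*t) + 1701*e^(t) - 729)
d^3M/dt^3 = (686*e^(3*t) + 3528*e^(2*t) + 1134*e^(t))/(2401*e^(4*t) - 12348*e^(3*t) + 23814*e^(2*t) - 20412*e^(t) + 6561)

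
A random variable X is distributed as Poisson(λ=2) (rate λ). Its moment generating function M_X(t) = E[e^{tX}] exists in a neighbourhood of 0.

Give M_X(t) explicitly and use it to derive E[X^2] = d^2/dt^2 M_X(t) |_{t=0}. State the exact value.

M_X(t) = e^(2*e^(t) - 2)
dM/dt = 2*e^(-2)*e^(t)*e^(2*e^(t))
d^2M/dt^2 = (4*e^(2*t)*e^(2*e^(t)) + 2*e^(t)*e^(2*e^(t)))*e^(-2)

E[X^2] = d^2M/dt^2 |_{t=0} = 6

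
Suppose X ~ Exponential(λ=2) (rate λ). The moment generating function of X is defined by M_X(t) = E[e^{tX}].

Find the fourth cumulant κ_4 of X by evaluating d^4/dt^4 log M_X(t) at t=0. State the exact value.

M_X(t) = 2/(2 - t)
K_X(t) = log M_X(t) = -log(2 - t) + log(2)
D^4[K](t) = 6/(t^4 - 8*t^3 + 24*t^2 - 32*t + 16)

κ_4 = D^4[K](0) = 3/8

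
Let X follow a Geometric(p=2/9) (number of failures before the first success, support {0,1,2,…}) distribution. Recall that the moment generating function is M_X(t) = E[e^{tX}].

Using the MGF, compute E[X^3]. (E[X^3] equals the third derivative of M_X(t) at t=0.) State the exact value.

M_X(t) = 2/(9*(1 - 7*e^(t)/9))
M′(t) = 14*e^(t)/(49*e^(2*t) - 126*e^(t) + 81)
M′′(t) = (-98*e^(2*t) - 126*e^(t))/(343*e^(3*t) - 1323*e^(2*t) + 1701*e^(t) - 729)
M′′′(t) = (686*e^(3*t) + 3528*e^(2*t) + 1134*e^(t))/(2401*e^(4*t) - 12348*e^(3*t) + 23814*e^(2*t) - 20412*e^(t) + 6561)

E[X^3] = M′′′(0) = 1337/4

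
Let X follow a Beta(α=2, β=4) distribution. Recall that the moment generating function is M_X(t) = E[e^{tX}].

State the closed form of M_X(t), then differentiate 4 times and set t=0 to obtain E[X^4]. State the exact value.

E[X^4] = d^4M/dt^4 |_{t=0} = 5/126

M_X(t) = ₁F₁(2; 6; t)
dM/dt = ₁F₁(3; 7; t)/3
d^2M/dt^2 = ₁F₁(4; 8; t)/7
d^3M/dt^3 = ₁F₁(5; 9; t)/14
d^4M/dt^4 = 5*₁F₁(6; 10; t)/126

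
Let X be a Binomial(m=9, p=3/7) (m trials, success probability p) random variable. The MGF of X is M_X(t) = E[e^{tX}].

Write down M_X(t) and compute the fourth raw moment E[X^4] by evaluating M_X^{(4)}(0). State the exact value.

E[X^4] = M′′′′(0) = 149715/343

M_X(t) = (3*e^(t)/7 + 4/7)^9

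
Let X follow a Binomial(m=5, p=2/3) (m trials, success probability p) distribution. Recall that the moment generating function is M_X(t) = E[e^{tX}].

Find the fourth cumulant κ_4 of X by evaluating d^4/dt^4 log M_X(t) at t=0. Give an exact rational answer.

κ_4 = D^4[K](0) = -10/27

M_X(t) = (2*e^(t)/3 + 1/3)^5
K_X(t) = log M_X(t) = 5*log(2*e^(t)/3 + 1/3)
D^4[K](t) = (40*e^(3*t) - 80*e^(2*t) + 10*e^(t))/(16*e^(4*t) + 32*e^(3*t) + 24*e^(2*t) + 8*e^(t) + 1)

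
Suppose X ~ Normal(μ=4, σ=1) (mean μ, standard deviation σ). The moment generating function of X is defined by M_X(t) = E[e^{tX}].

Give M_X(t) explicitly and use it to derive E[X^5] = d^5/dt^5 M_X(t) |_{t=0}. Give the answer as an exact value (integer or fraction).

M_X(t) = e^(t^2/2 + 4*t)
D^5[M](t) = t^5*e^(4*t)*e^(t^2/2) + 20*t^4*e^(4*t)*e^(t^2/2) + 170*t^3*e^(4*t)*e^(t^2/2) + 760*t^2*e^(4*t)*e^(t^2/2) + 1775*t*e^(4*t)*e^(t^2/2) + 1724*e^(4*t)*e^(t^2/2)

E[X^5] = D^5[M](0) = 1724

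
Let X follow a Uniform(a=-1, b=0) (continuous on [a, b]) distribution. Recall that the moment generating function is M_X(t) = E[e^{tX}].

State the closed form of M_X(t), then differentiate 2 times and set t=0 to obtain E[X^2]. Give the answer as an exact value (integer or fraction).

M_X(t) = (1 - e^(-t))/t
M′(t) = (t - e^(t) + 1)*e^(-t)/t^2
M′′(t) = (-t^2 - 2*t + 2*e^(t) - 2)*e^(-t)/t^3

E[X^2] = M′′(0) = 1/3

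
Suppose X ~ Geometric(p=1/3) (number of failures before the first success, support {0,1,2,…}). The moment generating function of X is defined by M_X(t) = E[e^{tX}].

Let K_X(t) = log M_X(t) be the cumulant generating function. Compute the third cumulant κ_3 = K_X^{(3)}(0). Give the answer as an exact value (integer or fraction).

κ_3 = K′′′(0) = 30

M_X(t) = 1/(3*(1 - 2*e^(t)/3))
K_X(t) = log M_X(t) = -log(1 - 2*e^(t)/3) - log(3)
K′(t) = -2*e^(t)/(2*e^(t) - 3)
K′′(t) = 6*e^(t)/(4*e^(2*t) - 12*e^(t) + 9)
K′′′(t) = (-12*e^(2*t) - 18*e^(t))/(8*e^(3*t) - 36*e^(2*t) + 54*e^(t) - 27)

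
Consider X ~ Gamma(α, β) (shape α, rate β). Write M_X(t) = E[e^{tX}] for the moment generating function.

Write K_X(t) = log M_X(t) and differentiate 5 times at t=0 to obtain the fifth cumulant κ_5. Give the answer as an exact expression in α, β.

κ_5 = d^5K/dt^5 |_{t=0} = 24*α/β^5

M_X(t) = (β/(β - t))^α
K_X(t) = log M_X(t) = α*(log(β) - log(β - t))
dK/dt = -α/(-β + t)
d^2K/dt^2 = α/(β^2 - 2*β*t + t^2)
d^3K/dt^3 = -2*α/(-β^3 + 3*β^2*t - 3*β*t^2 + t^3)
d^4K/dt^4 = 6*α/(β^4 - 4*β^3*t + 6*β^2*t^2 - 4*β*t^3 + t^4)
d^5K/dt^5 = -24*α/(-β^5 + 5*β^4*t - 10*β^3*t^2 + 10*β^2*t^3 - 5*β*t^4 + t^5)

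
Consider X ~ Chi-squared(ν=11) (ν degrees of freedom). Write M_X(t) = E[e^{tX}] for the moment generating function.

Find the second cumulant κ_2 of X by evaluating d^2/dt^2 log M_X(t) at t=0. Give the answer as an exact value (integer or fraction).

κ_2 = K′′(0) = 22

M_X(t) = (1 - 2*t)^(-11/2)
K_X(t) = log M_X(t) = -11*log(1 - 2*t)/2
K′(t) = -11/(2*t - 1)
K′′(t) = 22/(4*t^2 - 4*t + 1)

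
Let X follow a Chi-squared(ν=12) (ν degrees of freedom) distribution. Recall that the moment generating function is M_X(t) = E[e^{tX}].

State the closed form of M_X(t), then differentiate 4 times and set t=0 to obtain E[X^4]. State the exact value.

E[X^4] = D^4[M](0) = 48384

M_X(t) = (1 - 2*t)^(-6)
D^4[M](t) = 48384/(1024*t^10 - 5120*t^9 + 11520*t^8 - 15360*t^7 + 13440*t^6 - 8064*t^5 + 3360*t^4 - 960*t^3 + 180*t^2 - 20*t + 1)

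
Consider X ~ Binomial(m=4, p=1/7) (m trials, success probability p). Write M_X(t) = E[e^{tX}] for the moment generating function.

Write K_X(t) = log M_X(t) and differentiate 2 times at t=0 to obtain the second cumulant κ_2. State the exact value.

κ_2 = d^2K/dt^2 |_{t=0} = 24/49

M_X(t) = (e^(t)/7 + 6/7)^4
K_X(t) = log M_X(t) = 4*log(e^(t)/7 + 6/7)
dK/dt = 4*e^(t)/(e^(t) + 6)
d^2K/dt^2 = 24*e^(t)/(e^(2*t) + 12*e^(t) + 36)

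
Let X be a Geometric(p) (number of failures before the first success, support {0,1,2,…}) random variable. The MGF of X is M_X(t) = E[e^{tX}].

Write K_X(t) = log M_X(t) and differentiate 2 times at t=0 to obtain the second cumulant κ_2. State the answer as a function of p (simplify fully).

κ_2 = d^2K/dt^2 |_{t=0} = (1 - p)/p^2

M_X(t) = p/(-(1 - p)*e^(t) + 1)
K_X(t) = log M_X(t) = log(p) - log(-(1 - p)*e^(t) + 1)
dK/dt = (-p*e^(t) + e^(t))/(p*e^(t) - e^(t) + 1)
d^2K/dt^2 = (-p*e^(t) + e^(t))/(p^2*e^(2*t) - 2*p*e^(2*t) + 2*p*e^(t) + e^(2*t) - 2*e^(t) + 1)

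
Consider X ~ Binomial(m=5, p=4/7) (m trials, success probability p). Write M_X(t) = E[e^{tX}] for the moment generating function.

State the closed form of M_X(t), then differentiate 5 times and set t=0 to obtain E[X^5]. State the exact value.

E[X^5] = d^5M/dt^5 |_{t=0} = 8671700/16807

M_X(t) = (4*e^(t)/7 + 3/7)^5
dM/dt = 5120*e^(5*t)/16807 + 15360*e^(4*t)/16807 + 17280*e^(3*t)/16807 + 8640*e^(2*t)/16807 + 1620*e^(t)/16807
d^2M/dt^2 = 25600*e^(5*t)/16807 + 61440*e^(4*t)/16807 + 51840*e^(3*t)/16807 + 17280*e^(2*t)/16807 + 1620*e^(t)/16807
d^3M/dt^3 = 128000*e^(5*t)/16807 + 245760*e^(4*t)/16807 + 155520*e^(3*t)/16807 + 34560*e^(2*t)/16807 + 1620*e^(t)/16807
d^4M/dt^4 = 640000*e^(5*t)/16807 + 983040*e^(4*t)/16807 + 466560*e^(3*t)/16807 + 69120*e^(2*t)/16807 + 1620*e^(t)/16807
d^5M/dt^5 = 3200000*e^(5*t)/16807 + 3932160*e^(4*t)/16807 + 1399680*e^(3*t)/16807 + 138240*e^(2*t)/16807 + 1620*e^(t)/16807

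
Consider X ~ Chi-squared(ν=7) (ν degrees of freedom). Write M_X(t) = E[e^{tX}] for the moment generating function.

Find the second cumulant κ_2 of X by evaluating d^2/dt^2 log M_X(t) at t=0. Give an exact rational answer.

κ_2 = d^2K/dt^2 |_{t=0} = 14

M_X(t) = (1 - 2*t)^(-7/2)
K_X(t) = log M_X(t) = -7*log(1 - 2*t)/2
dK/dt = -7/(2*t - 1)
d^2K/dt^2 = 14/(4*t^2 - 4*t + 1)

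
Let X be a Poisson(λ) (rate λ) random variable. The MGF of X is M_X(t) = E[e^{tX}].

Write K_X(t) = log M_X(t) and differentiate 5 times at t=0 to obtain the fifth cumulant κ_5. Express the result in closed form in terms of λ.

κ_5 = d^5K/dt^5 |_{t=0} = λ

M_X(t) = e^(λ*(e^(t) - 1))
K_X(t) = log M_X(t) = λ*(e^(t) - 1)
dK/dt = λ*e^(t)
d^2K/dt^2 = λ*e^(t)
d^3K/dt^3 = λ*e^(t)
d^4K/dt^4 = λ*e^(t)
d^5K/dt^5 = λ*e^(t)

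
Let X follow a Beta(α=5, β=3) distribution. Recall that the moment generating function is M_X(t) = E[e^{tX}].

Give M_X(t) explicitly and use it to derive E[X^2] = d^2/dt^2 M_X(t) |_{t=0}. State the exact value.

E[X^2] = M′′(0) = 5/12

M_X(t) = ₁F₁(5; 8; t)
M′(t) = 5*₁F₁(6; 9; t)/8
M′′(t) = 5*₁F₁(7; 10; t)/12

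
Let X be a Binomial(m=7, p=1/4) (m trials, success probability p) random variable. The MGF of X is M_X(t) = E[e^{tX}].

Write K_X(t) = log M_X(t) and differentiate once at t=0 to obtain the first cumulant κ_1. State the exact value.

κ_1 = K^(1)(0) = 7/4

M_X(t) = (e^(t)/4 + 3/4)^7
K_X(t) = log M_X(t) = 7*log(e^(t)/4 + 3/4)
K^(1)(t) = 7*e^(t)/(e^(t) + 3)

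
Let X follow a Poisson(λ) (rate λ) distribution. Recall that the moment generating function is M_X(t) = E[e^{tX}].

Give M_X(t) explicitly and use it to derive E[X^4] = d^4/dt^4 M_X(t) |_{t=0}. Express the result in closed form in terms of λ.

E[X^4] = M′′′′(0) = λ*(λ^3 + 6*λ^2 + 7*λ + 1)

M_X(t) = e^(λ*(e^(t) - 1))
M′(t) = λ*e^(-λ)*e^(t)*e^(λ*e^(t))
M′′(t) = (λ^2*e^(2*t)*e^(λ*e^(t)) + λ*e^(t)*e^(λ*e^(t)))*e^(-λ)
M′′′(t) = (λ^3*e^(3*t)*e^(λ*e^(t)) + 3*λ^2*e^(2*t)*e^(λ*e^(t)) + λ*e^(t)*e^(λ*e^(t)))*e^(-λ)
M′′′′(t) = (λ^4*e^(4*t)*e^(λ*e^(t)) + 6*λ^3*e^(3*t)*e^(λ*e^(t)) + 7*λ^2*e^(2*t)*e^(λ*e^(t)) + λ*e^(t)*e^(λ*e^(t)))*e^(-λ)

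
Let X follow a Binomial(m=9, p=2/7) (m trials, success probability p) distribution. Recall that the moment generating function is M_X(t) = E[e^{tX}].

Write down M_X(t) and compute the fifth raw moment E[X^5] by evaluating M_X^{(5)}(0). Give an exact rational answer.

M_X(t) = (2*e^(t)/7 + 5/7)^9

E[X^5] = d^5M/dt^5 |_{t=0} = 1476414/2401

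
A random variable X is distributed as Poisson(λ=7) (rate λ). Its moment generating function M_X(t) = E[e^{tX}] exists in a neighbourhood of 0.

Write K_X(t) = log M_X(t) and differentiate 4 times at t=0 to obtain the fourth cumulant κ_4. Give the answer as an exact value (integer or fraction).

M_X(t) = e^(7*e^(t) - 7)
K_X(t) = log M_X(t) = 7*e^(t) - 7
K′(t) = 7*e^(t)
K′′(t) = 7*e^(t)
K′′′(t) = 7*e^(t)
K′′′′(t) = 7*e^(t)

κ_4 = K′′′′(0) = 7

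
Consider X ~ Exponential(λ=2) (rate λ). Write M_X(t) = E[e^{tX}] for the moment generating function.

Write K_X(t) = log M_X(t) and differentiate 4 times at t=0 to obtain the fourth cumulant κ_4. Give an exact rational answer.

M_X(t) = 2/(2 - t)
K_X(t) = log M_X(t) = -log(2 - t) + log(2)
K^(4)(t) = 6/(t^4 - 8*t^3 + 24*t^2 - 32*t + 16)

κ_4 = K^(4)(0) = 3/8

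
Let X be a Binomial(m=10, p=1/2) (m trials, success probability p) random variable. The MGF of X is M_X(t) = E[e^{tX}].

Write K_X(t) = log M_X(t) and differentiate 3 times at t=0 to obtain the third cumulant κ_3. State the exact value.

κ_3 = K^(3)(0) = 0

M_X(t) = (e^(t)/2 + 1/2)^10
K_X(t) = log M_X(t) = 10*log(e^(t)/2 + 1/2)
K^(3)(t) = (-10*e^(2*t) + 10*e^(t))/(e^(3*t) + 3*e^(2*t) + 3*e^(t) + 1)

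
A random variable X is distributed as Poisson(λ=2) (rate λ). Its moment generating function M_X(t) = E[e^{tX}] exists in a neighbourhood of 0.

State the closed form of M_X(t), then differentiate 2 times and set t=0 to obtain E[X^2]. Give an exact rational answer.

M_X(t) = e^(2*e^(t) - 2)
M^(2)(t) = (4*e^(2*t)*e^(2*e^(t)) + 2*e^(t)*e^(2*e^(t)))*e^(-2)

E[X^2] = M^(2)(0) = 6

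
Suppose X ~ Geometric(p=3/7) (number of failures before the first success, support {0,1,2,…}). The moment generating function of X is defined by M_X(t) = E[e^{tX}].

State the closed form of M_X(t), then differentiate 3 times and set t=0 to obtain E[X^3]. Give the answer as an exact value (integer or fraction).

E[X^3] = M^(3)(0) = 236/9

M_X(t) = 3/(7*(1 - 4*e^(t)/7))
M^(3)(t) = (192*e^(3*t) + 1344*e^(2*t) + 588*e^(t))/(256*e^(4*t) - 1792*e^(3*t) + 4704*e^(2*t) - 5488*e^(t) + 2401)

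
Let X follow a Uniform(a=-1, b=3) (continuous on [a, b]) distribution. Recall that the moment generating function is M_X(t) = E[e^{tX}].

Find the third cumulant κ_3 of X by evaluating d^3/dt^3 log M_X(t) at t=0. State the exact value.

M_X(t) = (e^(3*t) - e^(-t))/(4*t)
K_X(t) = log M_X(t) = -log(t) + log(e^(3*t) - e^(-t)) - 2*log(2)
D^3[K](t) = (64*t^3*e^(8*t) + 64*t^3*e^(4*t) - 2*e^(12*t) + 6*e^(8*t) - 6*e^(4*t) + 2)/(t^3*e^(12*t) - 3*t^3*e^(8*t) + 3*t^3*e^(4*t) - t^3)

κ_3 = D^3[K](0) = 0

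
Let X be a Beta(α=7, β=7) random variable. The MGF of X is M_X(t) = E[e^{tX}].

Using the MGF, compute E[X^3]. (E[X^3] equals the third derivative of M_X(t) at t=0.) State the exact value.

E[X^3] = M^(3)(0) = 3/20

M_X(t) = ₁F₁(7; 14; t)
M^(3)(t) = 3*₁F₁(10; 17; t)/20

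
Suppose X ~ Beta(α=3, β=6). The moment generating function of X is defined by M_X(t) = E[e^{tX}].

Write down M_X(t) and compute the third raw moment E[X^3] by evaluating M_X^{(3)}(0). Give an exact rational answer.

M_X(t) = ₁F₁(3; 9; t)
dM/dt = ₁F₁(4; 10; t)/3
d^2M/dt^2 = 2*₁F₁(5; 11; t)/15
d^3M/dt^3 = 2*₁F₁(6; 12; t)/33

E[X^3] = d^3M/dt^3 |_{t=0} = 2/33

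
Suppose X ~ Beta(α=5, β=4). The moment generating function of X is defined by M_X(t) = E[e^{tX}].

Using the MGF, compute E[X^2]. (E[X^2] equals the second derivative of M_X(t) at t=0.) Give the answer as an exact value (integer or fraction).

E[X^2] = D^2[M](0) = 1/3

M_X(t) = ₁F₁(5; 9; t)
D^2[M](t) = ₁F₁(7; 11; t)/3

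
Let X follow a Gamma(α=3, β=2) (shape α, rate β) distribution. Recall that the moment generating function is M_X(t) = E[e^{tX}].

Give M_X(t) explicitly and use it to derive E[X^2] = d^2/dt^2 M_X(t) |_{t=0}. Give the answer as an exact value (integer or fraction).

M_X(t) = 8/(2 - t)^3
D^2[M](t) = -96/(t^5 - 10*t^4 + 40*t^3 - 80*t^2 + 80*t - 32)

E[X^2] = D^2[M](0) = 3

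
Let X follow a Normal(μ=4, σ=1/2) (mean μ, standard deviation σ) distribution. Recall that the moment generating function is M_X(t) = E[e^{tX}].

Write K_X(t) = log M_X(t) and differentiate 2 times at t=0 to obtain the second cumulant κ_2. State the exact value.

κ_2 = d^2K/dt^2 |_{t=0} = 1/4

M_X(t) = e^(t^2/8 + 4*t)
K_X(t) = log M_X(t) = t^2/8 + 4*t
dK/dt = t/4 + 4
d^2K/dt^2 = 1/4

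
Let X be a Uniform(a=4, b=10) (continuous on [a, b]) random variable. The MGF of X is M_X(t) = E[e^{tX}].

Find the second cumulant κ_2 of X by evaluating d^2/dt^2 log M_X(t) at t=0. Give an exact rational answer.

κ_2 = d^2K/dt^2 |_{t=0} = 3

M_X(t) = (e^(10*t) - e^(4*t))/(6*t)
K_X(t) = log M_X(t) = -log(t) + log(e^(10*t) - e^(4*t)) - log(6)
dK/dt = (10*t*e^(6*t) - 4*t - e^(6*t) + 1)/(t*e^(6*t) - t)
d^2K/dt^2 = (-36*t^2*e^(6*t) + e^(12*t) - 2*e^(6*t) + 1)/(t^2*e^(12*t) - 2*t^2*e^(6*t) + t^2)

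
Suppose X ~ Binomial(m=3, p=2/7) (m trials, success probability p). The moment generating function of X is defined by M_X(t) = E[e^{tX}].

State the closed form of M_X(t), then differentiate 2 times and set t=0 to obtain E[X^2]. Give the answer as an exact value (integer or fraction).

E[X^2] = M^(2)(0) = 66/49

M_X(t) = (2*e^(t)/7 + 5/7)^3
M^(2)(t) = 72*e^(3*t)/343 + 240*e^(2*t)/343 + 150*e^(t)/343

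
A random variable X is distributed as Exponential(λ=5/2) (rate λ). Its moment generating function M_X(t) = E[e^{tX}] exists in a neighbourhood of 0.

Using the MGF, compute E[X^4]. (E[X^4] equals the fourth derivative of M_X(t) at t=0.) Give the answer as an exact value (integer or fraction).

E[X^4] = M′′′′(0) = 384/625

M_X(t) = 5/(2*(5/2 - t))
M′(t) = 10/(4*t^2 - 20*t + 25)
M′′(t) = -40/(8*t^3 - 60*t^2 + 150*t - 125)
M′′′(t) = 240/(16*t^4 - 160*t^3 + 600*t^2 - 1000*t + 625)
M′′′′(t) = -1920/(32*t^5 - 400*t^4 + 2000*t^3 - 5000*t^2 + 6250*t - 3125)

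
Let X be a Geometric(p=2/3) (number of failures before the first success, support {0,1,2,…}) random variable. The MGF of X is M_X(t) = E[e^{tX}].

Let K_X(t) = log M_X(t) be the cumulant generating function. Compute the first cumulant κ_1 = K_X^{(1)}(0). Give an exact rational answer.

κ_1 = D[K](0) = 1/2

M_X(t) = 2/(3*(1 - e^(t)/3))
K_X(t) = log M_X(t) = -log(1 - e^(t)/3) - log(3) + log(2)
D[K](t) = -e^(t)/(e^(t) - 3)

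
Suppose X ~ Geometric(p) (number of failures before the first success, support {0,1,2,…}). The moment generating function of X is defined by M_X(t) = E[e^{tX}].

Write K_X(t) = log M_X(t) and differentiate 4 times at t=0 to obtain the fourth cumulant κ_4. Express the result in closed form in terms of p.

κ_4 = K^(4)(0) = (-p^3 + 7*p^2 - 12*p + 6)/p^4

M_X(t) = p/(-(1 - p)*e^(t) + 1)
K_X(t) = log M_X(t) = log(p) - log(-(1 - p)*e^(t) + 1)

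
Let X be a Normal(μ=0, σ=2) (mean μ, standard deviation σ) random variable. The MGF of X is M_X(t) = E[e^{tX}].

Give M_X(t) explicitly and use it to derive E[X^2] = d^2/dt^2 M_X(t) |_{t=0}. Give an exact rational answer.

M_X(t) = e^(2*t^2)
dM/dt = 4*t*e^(2*t^2)
d^2M/dt^2 = 16*t^2*e^(2*t^2) + 4*e^(2*t^2)

E[X^2] = d^2M/dt^2 |_{t=0} = 4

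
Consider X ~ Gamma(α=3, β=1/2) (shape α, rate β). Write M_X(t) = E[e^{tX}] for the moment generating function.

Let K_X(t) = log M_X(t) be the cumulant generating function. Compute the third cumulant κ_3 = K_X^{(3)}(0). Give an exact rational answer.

κ_3 = d^3K/dt^3 |_{t=0} = 48

M_X(t) = 1/(8*(1/2 - t)^3)
K_X(t) = log M_X(t) = -3*log(1/2 - t) - 3*log(2)
dK/dt = -6/(2*t - 1)
d^2K/dt^2 = 12/(4*t^2 - 4*t + 1)
d^3K/dt^3 = -48/(8*t^3 - 12*t^2 + 6*t - 1)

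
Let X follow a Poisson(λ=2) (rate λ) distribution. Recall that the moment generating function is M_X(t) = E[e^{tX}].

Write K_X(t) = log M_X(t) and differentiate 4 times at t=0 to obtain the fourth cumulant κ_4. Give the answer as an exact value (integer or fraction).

M_X(t) = e^(2*e^(t) - 2)
K_X(t) = log M_X(t) = 2*e^(t) - 2
K′(t) = 2*e^(t)
K′′(t) = 2*e^(t)
K′′′(t) = 2*e^(t)
K′′′′(t) = 2*e^(t)

κ_4 = K′′′′(0) = 2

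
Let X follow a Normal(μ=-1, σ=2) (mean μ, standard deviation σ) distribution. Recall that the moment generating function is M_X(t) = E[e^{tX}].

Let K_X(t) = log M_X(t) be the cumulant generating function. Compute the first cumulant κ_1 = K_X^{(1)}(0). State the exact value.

M_X(t) = e^(2*t^2 - t)
K_X(t) = log M_X(t) = 2*t^2 - t
D[K](t) = 4*t - 1

κ_1 = D[K](0) = -1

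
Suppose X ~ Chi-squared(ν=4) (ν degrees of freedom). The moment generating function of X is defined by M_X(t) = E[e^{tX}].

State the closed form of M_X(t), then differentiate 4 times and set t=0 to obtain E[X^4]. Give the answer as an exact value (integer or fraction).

M_X(t) = (1 - 2*t)^(-2)
dM/dt = -4/(8*t^3 - 12*t^2 + 6*t - 1)
d^2M/dt^2 = 24/(16*t^4 - 32*t^3 + 24*t^2 - 8*t + 1)
d^3M/dt^3 = -192/(32*t^5 - 80*t^4 + 80*t^3 - 40*t^2 + 10*t - 1)
d^4M/dt^4 = 1920/(64*t^6 - 192*t^5 + 240*t^4 - 160*t^3 + 60*t^2 - 12*t + 1)

E[X^4] = d^4M/dt^4 |_{t=0} = 1920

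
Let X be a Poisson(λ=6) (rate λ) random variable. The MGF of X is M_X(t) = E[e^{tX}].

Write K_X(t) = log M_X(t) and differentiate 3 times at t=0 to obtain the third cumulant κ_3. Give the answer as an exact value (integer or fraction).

M_X(t) = e^(6*e^(t) - 6)
K_X(t) = log M_X(t) = 6*e^(t) - 6
dK/dt = 6*e^(t)
d^2K/dt^2 = 6*e^(t)
d^3K/dt^3 = 6*e^(t)

κ_3 = d^3K/dt^3 |_{t=0} = 6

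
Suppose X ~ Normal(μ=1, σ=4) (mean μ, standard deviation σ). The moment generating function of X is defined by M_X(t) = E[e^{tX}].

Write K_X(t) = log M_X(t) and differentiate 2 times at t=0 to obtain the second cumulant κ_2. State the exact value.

M_X(t) = e^(8*t^2 + t)
K_X(t) = log M_X(t) = 8*t^2 + t
K′(t) = 16*t + 1
K′′(t) = 16

κ_2 = K′′(0) = 16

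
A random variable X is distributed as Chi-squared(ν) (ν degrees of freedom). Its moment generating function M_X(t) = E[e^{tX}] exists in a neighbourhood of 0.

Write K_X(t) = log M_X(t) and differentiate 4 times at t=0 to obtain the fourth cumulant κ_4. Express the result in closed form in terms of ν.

κ_4 = D^4[K](0) = 48*ν

M_X(t) = (1 - 2*t)^(-ν/2)
K_X(t) = log M_X(t) = -ν*log(1 - 2*t)/2
D^4[K](t) = 48*ν/(16*t^4 - 32*t^3 + 24*t^2 - 8*t + 1)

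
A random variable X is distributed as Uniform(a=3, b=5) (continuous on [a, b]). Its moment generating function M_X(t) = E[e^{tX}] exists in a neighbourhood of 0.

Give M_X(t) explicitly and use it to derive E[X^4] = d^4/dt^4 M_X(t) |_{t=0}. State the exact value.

M_X(t) = (e^(5*t) - e^(3*t))/(2*t)

E[X^4] = D^4[M](0) = 1441/5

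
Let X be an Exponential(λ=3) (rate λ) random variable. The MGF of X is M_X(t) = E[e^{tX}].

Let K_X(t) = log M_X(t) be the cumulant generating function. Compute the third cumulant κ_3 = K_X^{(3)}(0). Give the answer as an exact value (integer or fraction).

κ_3 = K′′′(0) = 2/27

M_X(t) = 3/(3 - t)
K_X(t) = log M_X(t) = -log(3 - t) + log(3)
K′(t) = -1/(t - 3)
K′′(t) = 1/(t^2 - 6*t + 9)
K′′′(t) = -2/(t^3 - 9*t^2 + 27*t - 27)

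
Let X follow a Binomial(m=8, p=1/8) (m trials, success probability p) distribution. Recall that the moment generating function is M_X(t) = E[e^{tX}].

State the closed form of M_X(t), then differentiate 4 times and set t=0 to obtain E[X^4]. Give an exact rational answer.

E[X^4] = D^4[M](0) = 2937/256

M_X(t) = (e^(t)/8 + 7/8)^8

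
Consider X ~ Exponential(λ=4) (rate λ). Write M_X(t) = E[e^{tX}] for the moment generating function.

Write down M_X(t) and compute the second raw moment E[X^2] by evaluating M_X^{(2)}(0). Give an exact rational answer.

M_X(t) = 4/(4 - t)
D^2[M](t) = -8/(t^3 - 12*t^2 + 48*t - 64)

E[X^2] = D^2[M](0) = 1/8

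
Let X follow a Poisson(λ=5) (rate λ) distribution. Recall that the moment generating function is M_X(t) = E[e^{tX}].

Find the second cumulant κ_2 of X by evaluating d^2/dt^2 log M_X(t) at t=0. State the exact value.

M_X(t) = e^(5*e^(t) - 5)
K_X(t) = log M_X(t) = 5*e^(t) - 5
D^2[K](t) = 5*e^(t)

κ_2 = D^2[K](0) = 5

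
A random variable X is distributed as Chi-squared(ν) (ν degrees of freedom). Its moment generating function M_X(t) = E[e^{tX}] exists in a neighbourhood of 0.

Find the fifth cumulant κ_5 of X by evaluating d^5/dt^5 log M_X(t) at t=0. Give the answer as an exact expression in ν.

M_X(t) = (1 - 2*t)^(-ν/2)
K_X(t) = log M_X(t) = -ν*log(1 - 2*t)/2
dK/dt = -ν/(2*t - 1)
d^2K/dt^2 = 2*ν/(4*t^2 - 4*t + 1)
d^3K/dt^3 = -8*ν/(8*t^3 - 12*t^2 + 6*t - 1)
d^4K/dt^4 = 48*ν/(16*t^4 - 32*t^3 + 24*t^2 - 8*t + 1)
d^5K/dt^5 = -384*ν/(32*t^5 - 80*t^4 + 80*t^3 - 40*t^2 + 10*t - 1)

κ_5 = d^5K/dt^5 |_{t=0} = 384*ν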